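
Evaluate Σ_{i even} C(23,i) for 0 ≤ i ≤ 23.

Half of (1+1)^23 + (1−1)^23 gives the even-index sum: 2^22 = 4194304.

4194304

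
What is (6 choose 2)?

15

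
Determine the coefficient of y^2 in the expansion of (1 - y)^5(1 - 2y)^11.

Coefficient of y^2 = Σ_{j} C(5,j)·(-1)^j·C(11,2-j)·(-2)^(2-j) for j from 0 to 2.
= 220 + 110 + 10 = 340.

340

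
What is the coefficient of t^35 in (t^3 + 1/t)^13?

13

General term: C(13,j)·(t^3)^j·(1/t)^(13-j), with t-exponent 3j − 1(13−j) = 4j − 13.
Set 4j − 13 = 35: j = 12.
C(13,12) = 13; 1^12 = 1; 1^1 = 1.
Coefficient = 13 · 1 · 1 = 13.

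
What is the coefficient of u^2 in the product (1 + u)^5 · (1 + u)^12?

(1 + u)^5(1 + u)^12 = (1 + u)^17, so the coefficient of u^2 is C(17,2)·1^2 = 136·1 = 136.

136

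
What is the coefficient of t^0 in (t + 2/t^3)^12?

1760

General term: C(12,j)·(t)^j·(2/t^3)^(12-j), with t-exponent 1j − 3(12−j) = 4j − 36.
Set 4j − 36 = 0: j = 9.
C(12,9) = 220; 1^9 = 1; 2^3 = 8.
Coefficient = 220 · 1 · 8 = 1760.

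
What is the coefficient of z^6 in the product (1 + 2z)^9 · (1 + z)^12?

Coefficient of z^6 = Σ_{j} C(9,j)·2^j·C(12,6-j)·1^(6-j) for j from 0 to 6.
= 924 + 14256 + 71280 + 147840 + 133056 + 48384 + 5376 = 421116.

421116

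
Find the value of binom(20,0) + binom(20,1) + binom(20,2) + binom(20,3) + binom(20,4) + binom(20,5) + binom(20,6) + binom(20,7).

137980

1 + 20 + 190 + 1140 + 4845 + 15504 + 38760 + 77520 = 137980.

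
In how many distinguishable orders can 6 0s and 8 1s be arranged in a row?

3003

Choose positions for the 0s: C(14,6) = 3003.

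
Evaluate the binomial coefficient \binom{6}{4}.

C(6,4) = C(6,2) by symmetry.
C(6,2) = (6·5) / 2! = 30 / 2 = 15.

15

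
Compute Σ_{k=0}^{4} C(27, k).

1 + 27 + 351 + 2925 + 17550 = 20854.

20854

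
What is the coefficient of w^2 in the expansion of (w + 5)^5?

The general term is C(5,j)·(w)^j·(5)^(5-j); the w^2 term has j = 2.
C(5,2) = 10.
Coefficient = C(5,2) · 5^3 = 10 · 125 = 1250.

1250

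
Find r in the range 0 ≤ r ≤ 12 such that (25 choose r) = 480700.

C(25,r) increases on 0 ≤ r ≤ 12. C(25,6) = 177100 and C(25,7) = 480700, so r = 7.

7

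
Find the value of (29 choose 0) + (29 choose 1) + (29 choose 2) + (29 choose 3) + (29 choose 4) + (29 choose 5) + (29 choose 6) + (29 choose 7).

1 + 29 + 406 + 3654 + 23751 + 118755 + 475020 + 1560780 = 2182396.

2182396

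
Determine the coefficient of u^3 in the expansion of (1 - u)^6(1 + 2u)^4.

-12

Coefficient of u^3 = Σ_{j} C(6,j)·(-1)^j·C(4,3-j)·2^(3-j) for j from 0 to 3.
= 32 + (-144) + 120 + (-20) = -12.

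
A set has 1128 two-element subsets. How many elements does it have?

n(n−1)/2 = 1128 ⇒ n(n−1) = 2256. Since 48·47 = 2256, n = 48.

48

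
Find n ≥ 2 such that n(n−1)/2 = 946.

44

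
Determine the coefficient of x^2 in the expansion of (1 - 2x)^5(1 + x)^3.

13

Coefficient of x^2 = Σ_{j} C(5,j)·(-2)^j·C(3,2-j)·1^(2-j) for j from 0 to 2.
= 3 + (-30) + 40 = 13.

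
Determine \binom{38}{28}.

472733756

C(38,28) = C(38,10) by symmetry.
C(38,10) = (38·37·36·35·34·33·32·31·30·29) / 10! = 1715456253772800 / 3628800 = 472733756.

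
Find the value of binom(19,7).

50388

C(19,7) = (19·18·17·16·15·14·13) / 7! = 253955520 / 5040 = 50388.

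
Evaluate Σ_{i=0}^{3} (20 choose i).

1351

1 + 20 + 190 + 1140 = 1351.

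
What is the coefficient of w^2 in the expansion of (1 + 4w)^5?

160

The general term is C(5,j)·(1)^j·(4w)^(5-j); the w^2 term has j = 3.
C(5,3) = 10.
Coefficient = C(5,3) · 4^2 = 10 · 16 = 160.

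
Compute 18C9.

48620

C(18,9) = (18·17·16·15·14·13·12·11·10) / 9! = 17643225600 / 362880 = 48620.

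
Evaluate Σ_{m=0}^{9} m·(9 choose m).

Differentiating (1+x)^9 and setting x=1: Σ m·C(9,m) = 9·2^8 = 2304.

2304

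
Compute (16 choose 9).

11440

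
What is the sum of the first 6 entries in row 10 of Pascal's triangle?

1 + 10 + 45 + 120 + 210 + 252 = 638.

638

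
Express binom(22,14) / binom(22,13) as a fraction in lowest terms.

9/14

C(n,k+1)/C(n,k) = (n−k)/(k+1) = (22−13)/(13+1) = 9/14.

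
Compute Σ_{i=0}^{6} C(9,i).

466

1 + 9 + 36 + 84 + 126 + 126 + 84 = 466.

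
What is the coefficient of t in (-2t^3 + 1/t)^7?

84

General term: C(7,j)·(-2t^3)^j·(1/t)^(7-j), with t-exponent 3j − 1(7−j) = 4j − 7.
Set 4j − 7 = 1: j = 2.
C(7,2) = 21; (-2)^2 = 4; 1^5 = 1.
Coefficient = 21 · 4 · 1 = 84.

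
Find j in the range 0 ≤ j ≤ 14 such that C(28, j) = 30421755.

12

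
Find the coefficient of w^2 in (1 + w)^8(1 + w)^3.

(1 + w)^8(1 + w)^3 = (1 + w)^11, so the coefficient of w^2 is C(11,2)·1^2 = 55·1 = 55.

55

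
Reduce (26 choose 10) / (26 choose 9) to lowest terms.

C(n,k+1)/C(n,k) = (n−k)/(k+1) = (26−9)/(9+1) = 17/10.

17/10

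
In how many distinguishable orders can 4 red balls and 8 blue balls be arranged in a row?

495

Choose positions for the red balls: C(12,4) = 495.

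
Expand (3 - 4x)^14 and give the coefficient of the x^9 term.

The general term is C(14,j)·(3)^j·(-4x)^(14-j); the x^9 term has j = 5.
C(14,5) = 2002.
Coefficient = C(14,5) · 3^5 · (-4)^9 = 2002 · 243 · (-262144) = -127529385984.

-127529385984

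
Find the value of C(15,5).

3003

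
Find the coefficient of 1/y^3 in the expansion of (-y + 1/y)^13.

General term: C(13,j)·(-y)^j·(1/y)^(13-j), with y-exponent 1j − 1(13−j) = 2j − 13.
Set 2j − 13 = -3: j = 5.
C(13,5) = 1287; (-1)^5 = -1; 1^8 = 1.
Coefficient = 1287 · (-1) · 1 = -1287.

-1287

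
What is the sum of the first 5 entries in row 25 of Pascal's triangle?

15276

1 + 25 + 300 + 2300 + 12650 = 15276.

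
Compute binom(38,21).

28781143380

C(38,21) = C(38,17) by symmetry.
C(38,17) = (38·37·36·35·34·33·32·31·30·29·28·27·26·25·24·23·22) / 17! = 10237090866494416404480000 / 355687428096000 = 28781143380.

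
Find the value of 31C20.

C(31,20) = C(31,11) by symmetry.
C(31,11) = (31·30·29·28·27·26·25·24·23·22·21) / 11! = 3379847863392000 / 39916800 = 84672315.

84672315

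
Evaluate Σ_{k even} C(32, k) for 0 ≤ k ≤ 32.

Even-k terms of row 32 sum to 2^31 = 2147483648.

2147483648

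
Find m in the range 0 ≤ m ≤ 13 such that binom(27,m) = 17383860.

C(27,m) increases on 0 ≤ m ≤ 13. C(27,11) = 13037895 and C(27,12) = 17383860, so m = 12.

12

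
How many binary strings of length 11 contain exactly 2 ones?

Choose the 2 positions: C(11,2) = 55.

55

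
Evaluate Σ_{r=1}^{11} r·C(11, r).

Differentiating (1+x)^11 and setting x=1: Σ r·C(11,r) = 11·2^10 = 11264.

11264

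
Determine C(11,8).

165

C(11,8) = C(11,3) by symmetry.
C(11,3) = (11·10·9) / 3! = 990 / 6 = 165.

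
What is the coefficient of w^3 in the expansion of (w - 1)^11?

The general term is C(11,j)·(w)^j·(-1)^(11-j); the w^3 term has j = 3.
C(11,3) = 165.
Coefficient = C(11,3) = 165.

165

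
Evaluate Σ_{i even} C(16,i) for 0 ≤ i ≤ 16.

Even-i terms of row 16 sum to 2^15 = 32768.

32768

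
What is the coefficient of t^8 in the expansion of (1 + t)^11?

165

The general term is C(11,j)·(1)^j·(t)^(11-j); the t^8 term has j = 3.
C(11,3) = 165.
Coefficient = C(11,3) = 165.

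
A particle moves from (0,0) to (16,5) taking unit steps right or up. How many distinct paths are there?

20349

Each path is a sequence of 21 steps with 16 rights: C(21,16) = 20349.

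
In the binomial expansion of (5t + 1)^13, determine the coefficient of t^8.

The general term is C(13,j)·(5t)^j·(1)^(13-j); the t^8 term has j = 8.
C(13,8) = 1287.
Coefficient = C(13,8) · 5^8 = 1287 · 390625 = 502734375.

502734375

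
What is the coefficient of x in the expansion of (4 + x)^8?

131072

The general term is C(8,j)·(4)^j·(x)^(8-j); the x^1 term has j = 7.
C(8,7) = 8.
Coefficient = C(8,7) · 4^7 = 8 · 16384 = 131072.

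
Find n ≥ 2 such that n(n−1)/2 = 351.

n(n−1)/2 = 351 ⇒ n(n−1) = 702. Since 27·26 = 702, n = 27.

27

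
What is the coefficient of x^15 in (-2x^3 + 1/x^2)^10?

-15360

General term: C(10,j)·(-2x^3)^j·(1/x^2)^(10-j), with x-exponent 3j − 2(10−j) = 5j − 20.
Set 5j − 20 = 15: j = 7.
C(10,7) = 120; (-2)^7 = -128; 1^3 = 1.
Coefficient = 120 · (-128) · 1 = -15360.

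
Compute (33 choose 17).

1166803110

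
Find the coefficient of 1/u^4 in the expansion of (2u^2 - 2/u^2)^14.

General term: C(14,j)·(2u^2)^j·(-2/u^2)^(14-j), with u-exponent 2j − 2(14−j) = 4j − 28.
Set 4j − 28 = -4: j = 6.
C(14,6) = 3003; 2^6 = 64; (-2)^8 = 256.
Coefficient = 3003 · 64 · 256 = 49201152.

49201152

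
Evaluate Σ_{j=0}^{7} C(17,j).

41226

1 + 17 + 136 + 680 + 2380 + 6188 + 12376 + 19448 = 41226.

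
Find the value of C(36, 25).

C(36,25) = C(36,11) by symmetry.
C(36,11) = (36·35·34·33·32·31·30·29·28·27·26) / 11! = 23982224839372800 / 39916800 = 600805296.

600805296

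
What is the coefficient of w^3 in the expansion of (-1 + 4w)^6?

The general term is C(6,j)·(-1)^j·(4w)^(6-j); the w^3 term has j = 3.
C(6,3) = 20.
Coefficient = C(6,3) · (-1)^3 · 4^3 = 20 · (-1) · 64 = -1280.

-1280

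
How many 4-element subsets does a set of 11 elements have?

330

C(11,4) = (11·10·9·8) / 4! = 7920 / 24 = 330.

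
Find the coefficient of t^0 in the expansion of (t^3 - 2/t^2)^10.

General term: C(10,j)·(t^3)^j·(-2/t^2)^(10-j), with t-exponent 3j − 2(10−j) = 5j − 20.
Set 5j − 20 = 0: j = 4.
C(10,4) = 210; 1^4 = 1; (-2)^6 = 64.
Coefficient = 210 · 1 · 64 = 13440.

13440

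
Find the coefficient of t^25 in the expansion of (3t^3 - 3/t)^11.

9743085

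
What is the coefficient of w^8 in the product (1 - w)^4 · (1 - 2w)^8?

23392

Coefficient of w^8 = Σ_{j} C(4,j)·(-1)^j·C(8,8-j)·(-2)^(8-j) for j from 0 to 4.
= 256 + 4096 + 10752 + 7168 + 1120 = 23392.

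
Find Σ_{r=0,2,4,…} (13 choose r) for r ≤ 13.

4096

Even-r terms of row 13 sum to 2^12 = 4096.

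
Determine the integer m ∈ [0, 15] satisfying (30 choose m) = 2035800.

C(30,m) increases on 0 ≤ m ≤ 15. C(30,6) = 593775 and C(30,7) = 2035800, so m = 7.

7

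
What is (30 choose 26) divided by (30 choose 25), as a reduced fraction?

C(n,k+1)/C(n,k) = (n−k)/(k+1) = (30−25)/(25+1) = 5/26.

5/26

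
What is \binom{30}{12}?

86493225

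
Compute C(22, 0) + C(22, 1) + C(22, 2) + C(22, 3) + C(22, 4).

9109

1 + 22 + 231 + 1540 + 7315 = 9109.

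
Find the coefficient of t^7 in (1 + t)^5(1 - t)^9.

Coefficient of t^7 = Σ_{j} C(5,j)·1^j·C(9,7-j)·(-1)^(7-j) for j from 0 to 5.
= (-36) + 420 + (-1260) + 1260 + (-420) + 36 = 0.

0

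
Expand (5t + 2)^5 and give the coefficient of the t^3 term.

The general term is C(5,j)·(5t)^j·(2)^(5-j); the t^3 term has j = 3.
C(5,3) = 10.
Coefficient = C(5,3) · 5^3 · 2^2 = 10 · 125 · 4 = 5000.

5000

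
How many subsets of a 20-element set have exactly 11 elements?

167960

Choose the 11 positions: C(20,11) = 167960.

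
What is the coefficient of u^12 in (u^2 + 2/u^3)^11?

220

General term: C(11,j)·(u^2)^j·(2/u^3)^(11-j), with u-exponent 2j − 3(11−j) = 5j − 33.
Set 5j − 33 = 12: j = 9.
C(11,9) = 55; 1^9 = 1; 2^2 = 4.
Coefficient = 55 · 1 · 4 = 220.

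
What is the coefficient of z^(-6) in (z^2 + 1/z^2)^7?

21

General term: C(7,j)·(z^2)^j·(1/z^2)^(7-j), with z-exponent 2j − 2(7−j) = 4j − 14.
Set 4j − 14 = -6: j = 2.
C(7,2) = 21; 1^2 = 1; 1^5 = 1.
Coefficient = 21 · 1 · 1 = 21.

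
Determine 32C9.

C(32,9) = (32·31·30·29·28·27·26·25·24) / 9! = 10178348544000 / 362880 = 28048800.

28048800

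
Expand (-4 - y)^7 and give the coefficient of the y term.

-28672

The general term is C(7,j)·(-4)^j·(-y)^(7-j); the y^1 term has j = 6.
C(7,6) = 7.
Coefficient = C(7,6) · (-4)^6 · (-1)^1 = 7 · 4096 · (-1) = -28672.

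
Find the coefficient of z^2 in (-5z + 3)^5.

The general term is C(5,j)·(-5z)^j·(3)^(5-j); the z^2 term has j = 2.
C(5,2) = 10.
Coefficient = C(5,2) · (-5)^2 · 3^3 = 10 · 25 · 27 = 6750.

6750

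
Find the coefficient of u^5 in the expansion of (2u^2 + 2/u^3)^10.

General term: C(10,j)·(2u^2)^j·(2/u^3)^(10-j), with u-exponent 2j − 3(10−j) = 5j − 30.
Set 5j − 30 = 5: j = 7.
C(10,7) = 120; 2^7 = 128; 2^3 = 8.
Coefficient = 120 · 128 · 8 = 122880.

122880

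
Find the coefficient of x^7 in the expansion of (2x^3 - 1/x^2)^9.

General term: C(9,j)·(2x^3)^j·(-1/x^2)^(9-j), with x-exponent 3j − 2(9−j) = 5j − 18.
Set 5j − 18 = 7: j = 5.
C(9,5) = 126; 2^5 = 32; (-1)^4 = 1.
Coefficient = 126 · 32 · 1 = 4032.

4032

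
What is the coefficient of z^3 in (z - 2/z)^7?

General term: C(7,j)·(z)^j·(-2/z)^(7-j), with z-exponent 1j − 1(7−j) = 2j − 7.
Set 2j − 7 = 3: j = 5.
C(7,5) = 21; 1^5 = 1; (-2)^2 = 4.
Coefficient = 21 · 1 · 4 = 84.

84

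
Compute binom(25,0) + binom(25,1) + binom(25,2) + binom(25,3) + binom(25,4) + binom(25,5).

1 + 25 + 300 + 2300 + 12650 + 53130 = 68406.

68406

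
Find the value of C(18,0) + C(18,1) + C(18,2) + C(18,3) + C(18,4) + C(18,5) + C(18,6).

31180

1 + 18 + 153 + 816 + 3060 + 8568 + 18564 = 31180.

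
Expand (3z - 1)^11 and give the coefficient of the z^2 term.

-495

The general term is C(11,j)·(3z)^j·(-1)^(11-j); the z^2 term has j = 2.
C(11,2) = 55.
Coefficient = C(11,2) · 3^2 · (-1)^9 = 55 · 9 · (-1) = -495.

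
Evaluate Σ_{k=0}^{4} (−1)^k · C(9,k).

70

The partial alternating sum Σ_{k=0}^{4} (−1)^k C(9,k) = (−1)^4 C(8,4) = 70.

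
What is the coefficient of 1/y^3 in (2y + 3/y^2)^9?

General term: C(9,j)·(2y)^j·(3/y^2)^(9-j), with y-exponent 1j − 2(9−j) = 3j − 18.
Set 3j − 18 = -3: j = 5.
C(9,5) = 126; 2^5 = 32; 3^4 = 81.
Coefficient = 126 · 32 · 81 = 326592.

326592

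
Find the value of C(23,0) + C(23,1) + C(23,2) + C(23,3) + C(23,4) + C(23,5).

44552

1 + 23 + 253 + 1771 + 8855 + 33649 = 44552.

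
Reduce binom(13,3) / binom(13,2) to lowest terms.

11/3

C(n,k+1)/C(n,k) = (n−k)/(k+1) = (13−2)/(2+1) = 11/3.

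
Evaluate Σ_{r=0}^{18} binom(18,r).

262144

The entries of row 18 sum to 2^18 = 262144.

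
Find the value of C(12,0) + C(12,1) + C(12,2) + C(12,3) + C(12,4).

794

1 + 12 + 66 + 220 + 495 = 794.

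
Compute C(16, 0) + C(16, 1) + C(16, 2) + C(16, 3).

697

1 + 16 + 120 + 560 = 697.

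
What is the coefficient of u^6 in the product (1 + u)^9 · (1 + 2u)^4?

7380

Coefficient of u^6 = Σ_{j} C(9,j)·1^j·C(4,6-j)·2^(6-j) for j from 2 to 6.
= 576 + 2688 + 3024 + 1008 + 84 = 7380.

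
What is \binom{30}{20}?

C(30,20) = C(30,10) by symmetry.
C(30,10) = (30·29·28·27·26·25·24·23·22·21) / 10! = 109027350432000 / 3628800 = 30045015.

30045015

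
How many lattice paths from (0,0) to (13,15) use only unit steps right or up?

Each path is a sequence of 28 steps with 13 rights: C(28,13) = 37442160.

37442160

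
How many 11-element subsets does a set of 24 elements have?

C(24,11) = (24·23·22·21·20·19·18·17·16·15·14) / 11! = 99638080819200 / 39916800 = 2496144.

2496144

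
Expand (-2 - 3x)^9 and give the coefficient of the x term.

-6912

The general term is C(9,j)·(-2)^j·(-3x)^(9-j); the x^1 term has j = 8.
C(9,8) = 9.
Coefficient = C(9,8) · (-2)^8 · (-3)^1 = 9 · 256 · (-3) = -6912.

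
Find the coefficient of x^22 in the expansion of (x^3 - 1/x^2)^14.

1001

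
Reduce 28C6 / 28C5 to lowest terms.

23/6

C(n,k+1)/C(n,k) = (n−k)/(k+1) = (28−5)/(5+1) = 23/6.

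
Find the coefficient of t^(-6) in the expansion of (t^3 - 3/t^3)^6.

General term: C(6,j)·(t^3)^j·(-3/t^3)^(6-j), with t-exponent 3j − 3(6−j) = 6j − 18.
Set 6j − 18 = -6: j = 2.
C(6,2) = 15; 1^2 = 1; (-3)^4 = 81.
Coefficient = 15 · 1 · 81 = 1215.

1215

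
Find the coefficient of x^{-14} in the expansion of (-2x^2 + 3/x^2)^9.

General term: C(9,j)·(-2x^2)^j·(3/x^2)^(9-j), with x-exponent 2j − 2(9−j) = 4j − 18.
Set 4j − 18 = -14: j = 1.
C(9,1) = 9; (-2)^1 = -2; 3^8 = 6561.
Coefficient = 9 · (-2) · 6561 = -118098.

-118098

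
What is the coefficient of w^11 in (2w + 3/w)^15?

7741440

General term: C(15,j)·(2w)^j·(3/w)^(15-j), with w-exponent 1j − 1(15−j) = 2j − 15.
Set 2j − 15 = 11: j = 13.
C(15,13) = 105; 2^13 = 8192; 3^2 = 9.
Coefficient = 105 · 8192 · 9 = 7741440.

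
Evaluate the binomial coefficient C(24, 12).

2704156

C(24,12) = (24·23·22·21·20·19·18·17·16·15·14·13) / 12! = 1295295050649600 / 479001600 = 2704156.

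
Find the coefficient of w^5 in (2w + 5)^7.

The general term is C(7,j)·(2w)^j·(5)^(7-j); the w^5 term has j = 5.
C(7,5) = 21.
Coefficient = C(7,5) · 2^5 · 5^2 = 21 · 32 · 25 = 16800.

16800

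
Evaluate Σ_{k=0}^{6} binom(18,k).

1 + 18 + 153 + 816 + 3060 + 8568 + 18564 = 31180.

31180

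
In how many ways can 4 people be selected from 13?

715

This is C(13,4) = 715.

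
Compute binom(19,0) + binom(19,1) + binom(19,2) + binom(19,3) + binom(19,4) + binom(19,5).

1 + 19 + 171 + 969 + 3876 + 11628 = 16664.

16664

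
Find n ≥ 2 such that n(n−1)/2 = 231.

n(n−1)/2 = 231 ⇒ n(n−1) = 462. Since 22·21 = 462, n = 22.

22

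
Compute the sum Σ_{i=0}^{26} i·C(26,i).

872415232

Since i·C(26,i) = 26·C(25,i−1), the sum is 26·2^25 = 26·33554432 = 872415232.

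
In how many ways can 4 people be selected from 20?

4845

This is C(20,4) = 4845.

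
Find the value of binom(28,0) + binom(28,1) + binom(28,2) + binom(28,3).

3683

1 + 28 + 378 + 3276 = 3683.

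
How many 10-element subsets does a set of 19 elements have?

C(19,10) = C(19,9) by symmetry.
C(19,9) = (19·18·17·16·15·14·13·12·11) / 9! = 33522128640 / 362880 = 92378.

92378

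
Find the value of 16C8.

C(16,8) = (16·15·14·13·12·11·10·9) / 8! = 518918400 / 40320 = 12870.

12870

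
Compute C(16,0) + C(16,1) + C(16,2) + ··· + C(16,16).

65536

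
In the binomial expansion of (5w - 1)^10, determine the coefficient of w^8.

The general term is C(10,j)·(5w)^j·(-1)^(10-j); the w^8 term has j = 8.
C(10,8) = 45.
Coefficient = C(10,8) · 5^8 = 45 · 390625 = 17578125.

17578125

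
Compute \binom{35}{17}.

C(35,17) = (35·34·33·32·31·30·29·28·27·26·25·24·23·22·21·20·19) / 17! = 1613955767240110694400000 / 355687428096000 = 4537567650.

4537567650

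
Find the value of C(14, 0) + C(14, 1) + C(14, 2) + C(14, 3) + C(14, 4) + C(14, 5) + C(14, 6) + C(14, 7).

9908

1 + 14 + 91 + 364 + 1001 + 2002 + 3003 + 3432 = 9908.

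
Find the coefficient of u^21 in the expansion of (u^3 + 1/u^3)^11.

General term: C(11,j)·(u^3)^j·(1/u^3)^(11-j), with u-exponent 3j − 3(11−j) = 6j − 33.
Set 6j − 33 = 21: j = 9.
C(11,9) = 55; 1^9 = 1; 1^2 = 1.
Coefficient = 55 · 1 · 1 = 55.

55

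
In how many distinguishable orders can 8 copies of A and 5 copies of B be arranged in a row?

1287

Choose positions for the A's: C(13,8) = 1287.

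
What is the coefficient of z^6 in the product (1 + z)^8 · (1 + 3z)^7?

Coefficient of z^6 = Σ_{j} C(8,j)·1^j·C(7,6-j)·3^(6-j) for j from 0 to 6.
= 5103 + 40824 + 79380 + 52920 + 13230 + 1176 + 28 = 192661.

192661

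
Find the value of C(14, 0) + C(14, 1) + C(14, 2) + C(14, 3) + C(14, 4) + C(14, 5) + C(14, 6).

6476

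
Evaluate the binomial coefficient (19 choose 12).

50388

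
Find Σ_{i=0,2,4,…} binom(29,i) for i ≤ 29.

268435456

Half of (1+1)^29 + (1−1)^29 gives the even-index sum: 2^28 = 268435456.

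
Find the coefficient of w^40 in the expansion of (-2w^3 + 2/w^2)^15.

General term: C(15,j)·(-2w^3)^j·(2/w^2)^(15-j), with w-exponent 3j − 2(15−j) = 5j − 30.
Set 5j − 30 = 40: j = 14.
C(15,14) = 15; (-2)^14 = 16384; 2^1 = 2.
Coefficient = 15 · 16384 · 2 = 491520.

491520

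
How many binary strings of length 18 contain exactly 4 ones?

3060

Choose the 4 positions: C(18,4) = 3060.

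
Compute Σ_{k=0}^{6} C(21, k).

1 + 21 + 210 + 1330 + 5985 + 20349 + 54264 = 82160.

82160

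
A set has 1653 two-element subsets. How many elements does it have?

58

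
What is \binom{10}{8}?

C(10,8) = C(10,2) by symmetry.
C(10,2) = (10·9) / 2! = 90 / 2 = 45.

45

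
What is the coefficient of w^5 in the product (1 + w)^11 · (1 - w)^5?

Coefficient of w^5 = Σ_{j} C(11,j)·1^j·C(5,5-j)·(-1)^(5-j) for j from 0 to 5.
= (-1) + 55 + (-550) + 1650 + (-1650) + 462 = -34.

-34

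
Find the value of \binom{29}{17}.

C(29,17) = C(29,12) by symmetry.
C(29,12) = (29·28·27·26·25·24·23·22·21·20·19·18) / 12! = 24858235898496000 / 479001600 = 51895935.

51895935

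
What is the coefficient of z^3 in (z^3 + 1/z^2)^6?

General term: C(6,j)·(z^3)^j·(1/z^2)^(6-j), with z-exponent 3j − 2(6−j) = 5j − 12.
Set 5j − 12 = 3: j = 3.
C(6,3) = 20; 1^3 = 1; 1^3 = 1.
Coefficient = 20 · 1 · 1 = 20.

20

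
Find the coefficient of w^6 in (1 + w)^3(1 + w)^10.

1716

Coefficient of w^6 = Σ_{j} C(3,j)·C(10,6-j) for j from 0 to 3.
= 210 + 756 + 630 + 120 = 1716.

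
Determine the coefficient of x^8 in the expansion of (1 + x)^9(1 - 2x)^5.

Coefficient of x^8 = Σ_{j} C(9,j)·1^j·C(5,8-j)·(-2)^(8-j) for j from 3 to 8.
= (-2688) + 10080 + (-10080) + 3360 + (-360) + 9 = 321.

321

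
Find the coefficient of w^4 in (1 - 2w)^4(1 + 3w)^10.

-134

Coefficient of w^4 = Σ_{j} C(4,j)·(-2)^j·C(10,4-j)·3^(4-j) for j from 0 to 4.
= 17010 + (-25920) + 9720 + (-960) + 16 = -134.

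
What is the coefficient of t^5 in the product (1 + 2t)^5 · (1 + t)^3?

552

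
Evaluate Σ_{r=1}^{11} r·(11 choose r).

11264

Since r·C(11,r) = 11·C(10,r−1), the sum is 11·2^10 = 11·1024 = 11264.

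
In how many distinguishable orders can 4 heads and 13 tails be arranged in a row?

2380

Choose positions for the heads: C(17,4) = 2380.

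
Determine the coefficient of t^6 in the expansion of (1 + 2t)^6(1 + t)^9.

33028

Coefficient of t^6 = Σ_{j} C(6,j)·2^j·C(9,6-j)·1^(6-j) for j from 0 to 6.
= 84 + 1512 + 7560 + 13440 + 8640 + 1728 + 64 = 33028.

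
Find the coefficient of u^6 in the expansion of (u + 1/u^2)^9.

9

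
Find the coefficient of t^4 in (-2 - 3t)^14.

The general term is C(14,j)·(-2)^j·(-3t)^(14-j); the t^4 term has j = 10.
C(14,10) = 1001.
Coefficient = C(14,10) · (-2)^10 · (-3)^4 = 1001 · 1024 · 81 = 83026944.

83026944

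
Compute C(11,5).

C(11,5) = (11·10·9·8·7) / 5! = 55440 / 120 = 462.

462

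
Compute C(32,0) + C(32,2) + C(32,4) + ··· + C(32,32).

2147483648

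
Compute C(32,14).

471435600

C(32,14) = (32·31·30·29·28·27·26·25·24·23·22·21·20·19) / 14! = 41098950018846720000 / 87178291200 = 471435600.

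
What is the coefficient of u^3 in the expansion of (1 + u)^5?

The general term is C(5,j)·(1)^j·(u)^(5-j); the u^3 term has j = 2.
C(5,2) = 10.
Coefficient = C(5,2) = 10.

10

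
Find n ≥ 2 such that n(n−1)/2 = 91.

14

n(n−1)/2 = 91 ⇒ n(n−1) = 182. Since 14·13 = 182, n = 14.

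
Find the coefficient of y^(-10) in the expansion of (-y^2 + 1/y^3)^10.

210

General term: C(10,j)·(-y^2)^j·(1/y^3)^(10-j), with y-exponent 2j − 3(10−j) = 5j − 30.
Set 5j − 30 = -10: j = 4.
C(10,4) = 210; (-1)^4 = 1; 1^6 = 1.
Coefficient = 210 · 1 · 1 = 210.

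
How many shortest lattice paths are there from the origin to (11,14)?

4457400

Each path is a sequence of 25 steps with 11 rights: C(25,11) = 4457400.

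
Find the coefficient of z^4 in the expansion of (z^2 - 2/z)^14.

768768

General term: C(14,j)·(z^2)^j·(-2/z)^(14-j), with z-exponent 2j − 1(14−j) = 3j − 14.
Set 3j − 14 = 4: j = 6.
C(14,6) = 3003; 1^6 = 1; (-2)^8 = 256.
Coefficient = 3003 · 1 · 256 = 768768.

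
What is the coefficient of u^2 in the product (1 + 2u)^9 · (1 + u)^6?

267

Coefficient of u^2 = Σ_{j} C(9,j)·2^j·C(6,2-j)·1^(2-j) for j from 0 to 2.
= 15 + 108 + 144 = 267.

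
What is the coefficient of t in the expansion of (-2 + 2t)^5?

160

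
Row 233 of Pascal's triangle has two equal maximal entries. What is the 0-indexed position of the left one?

116

For odd n = 233, C(233,i) peaks at i = (n−1)/2 and (n+1)/2; the lower is 116.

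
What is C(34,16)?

C(34,16) = (34·33·32·31·30·29·28·27·26·25·24·23·22·21·20·19) / 16! = 46113021921146019840000 / 20922789888000 = 2203961430.

2203961430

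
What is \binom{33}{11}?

193536720

C(33,11) = (33·32·31·30·29·28·27·26·25·24·23) / 11! = 7725366544896000 / 39916800 = 193536720.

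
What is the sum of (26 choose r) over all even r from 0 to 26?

Even-r terms of row 26 sum to 2^25 = 33554432.

33554432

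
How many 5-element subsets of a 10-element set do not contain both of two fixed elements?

196

All 5-subsets: C(10,5) = 252. Those containing both fixed elements: C(8,3) = 56.
252 − 56 = 196.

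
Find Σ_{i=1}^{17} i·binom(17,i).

Differentiating (1+x)^17 and setting x=1: Σ i·C(17,i) = 17·2^16 = 1114112.

1114112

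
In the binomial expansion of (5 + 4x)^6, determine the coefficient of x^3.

The general term is C(6,j)·(5)^j·(4x)^(6-j); the x^3 term has j = 3.
C(6,3) = 20.
Coefficient = C(6,3) · 5^3 · 4^3 = 20 · 125 · 64 = 160000.

160000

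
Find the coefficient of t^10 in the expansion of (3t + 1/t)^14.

48361131

General term: C(14,j)·(3t)^j·(1/t)^(14-j), with t-exponent 1j − 1(14−j) = 2j − 14.
Set 2j − 14 = 10: j = 12.
C(14,12) = 91; 3^12 = 531441; 1^2 = 1.
Coefficient = 91 · 531441 · 1 = 48361131.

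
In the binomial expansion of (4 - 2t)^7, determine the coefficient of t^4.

The general term is C(7,j)·(4)^j·(-2t)^(7-j); the t^4 term has j = 3.
C(7,3) = 35.
Coefficient = C(7,3) · 4^3 · (-2)^4 = 35 · 64 · 16 = 35840.

35840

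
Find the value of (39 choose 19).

C(39,19) = (39·38·37·36·35·34·33·32·31·30·29·28·27·26·25·24·23·22·21) / 19! = 8384177419658927035269120000 / 121645100408832000 = 68923264410.

68923264410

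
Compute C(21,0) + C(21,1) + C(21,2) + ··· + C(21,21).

2097152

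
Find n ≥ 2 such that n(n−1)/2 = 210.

n(n−1)/2 = 210 ⇒ n(n−1) = 420. Since 21·20 = 420, n = 21.

21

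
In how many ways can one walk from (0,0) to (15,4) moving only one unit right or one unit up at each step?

Each path is a sequence of 19 steps with 15 rights: C(19,15) = 3876.

3876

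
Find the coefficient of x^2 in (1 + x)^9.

36

The general term is C(9,j)·(1)^j·(x)^(9-j); the x^2 term has j = 7.
C(9,7) = 36.
Coefficient = C(9,7) = 36.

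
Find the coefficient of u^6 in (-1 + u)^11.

The general term is C(11,j)·(-1)^j·(u)^(11-j); the u^6 term has j = 5.
C(11,5) = 462.
Coefficient = C(11,5) · (-1)^5 = 462 · (-1) = -462.

-462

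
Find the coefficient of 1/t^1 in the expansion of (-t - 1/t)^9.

-126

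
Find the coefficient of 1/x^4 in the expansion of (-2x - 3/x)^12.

51963120

General term: C(12,j)·(-2x)^j·(-3/x)^(12-j), with x-exponent 1j − 1(12−j) = 2j − 12.
Set 2j − 12 = -4: j = 4.
C(12,4) = 495; (-2)^4 = 16; (-3)^8 = 6561.
Coefficient = 495 · 16 · 6561 = 51963120.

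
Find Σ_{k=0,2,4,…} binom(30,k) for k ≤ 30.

536870912

Half of (1+1)^30 + (1−1)^30 gives the even-index sum: 2^29 = 536870912.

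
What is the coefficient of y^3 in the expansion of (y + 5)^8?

175000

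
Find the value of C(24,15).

1307504

C(24,15) = C(24,9) by symmetry.
C(24,9) = (24·23·22·21·20·19·18·17·16) / 9! = 474467051520 / 362880 = 1307504.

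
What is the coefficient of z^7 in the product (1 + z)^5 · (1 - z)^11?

Coefficient of z^7 = Σ_{j} C(5,j)·1^j·C(11,7-j)·(-1)^(7-j) for j from 0 to 5.
= (-330) + 2310 + (-4620) + 3300 + (-825) + 55 = -110.

-110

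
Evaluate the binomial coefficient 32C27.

C(32,27) = C(32,5) by symmetry.
C(32,5) = (32·31·30·29·28) / 5! = 24165120 / 120 = 201376.

201376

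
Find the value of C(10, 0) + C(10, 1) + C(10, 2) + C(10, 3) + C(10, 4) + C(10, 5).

1 + 10 + 45 + 120 + 210 + 252 = 638.

638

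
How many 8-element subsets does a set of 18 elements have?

43758

C(18,8) = (18·17·16·15·14·13·12·11) / 8! = 1764322560 / 40320 = 43758.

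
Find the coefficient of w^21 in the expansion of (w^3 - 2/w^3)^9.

-18

General term: C(9,j)·(w^3)^j·(-2/w^3)^(9-j), with w-exponent 3j − 3(9−j) = 6j − 27.
Set 6j − 27 = 21: j = 8.
C(9,8) = 9; 1^8 = 1; (-2)^1 = -2.
Coefficient = 9 · 1 · (-2) = -18.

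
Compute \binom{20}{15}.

C(20,15) = C(20,5) by symmetry.
C(20,5) = (20·19·18·17·16) / 5! = 1860480 / 120 = 15504.

15504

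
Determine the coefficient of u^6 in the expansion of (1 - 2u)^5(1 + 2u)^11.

4224

Coefficient of u^6 = Σ_{j} C(5,j)·(-2)^j·C(11,6-j)·2^(6-j) for j from 0 to 5.
= 29568 + (-147840) + 211200 + (-105600) + 17600 + (-704) = 4224.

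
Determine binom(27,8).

2220075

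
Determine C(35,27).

23535820

C(35,27) = C(35,8) by symmetry.
C(35,8) = (35·34·33·32·31·30·29·28) / 8! = 948964262400 / 40320 = 23535820.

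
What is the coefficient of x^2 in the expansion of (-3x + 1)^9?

The general term is C(9,j)·(-3x)^j·(1)^(9-j); the x^2 term has j = 2.
C(9,2) = 36.
Coefficient = C(9,2) · (-3)^2 = 36 · 9 = 324.

324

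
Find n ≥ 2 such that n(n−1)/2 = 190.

n(n−1)/2 = 190 ⇒ n(n−1) = 380. Since 20·19 = 380, n = 20.

20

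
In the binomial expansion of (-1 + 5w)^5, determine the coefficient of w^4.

The general term is C(5,j)·(-1)^j·(5w)^(5-j); the w^4 term has j = 1.
C(5,1) = 5.
Coefficient = C(5,1) · (-1)^1 · 5^4 = 5 · (-1) · 625 = -3125.

-3125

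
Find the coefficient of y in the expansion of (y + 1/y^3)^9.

General term: C(9,j)·(y)^j·(1/y^3)^(9-j), with y-exponent 1j − 3(9−j) = 4j − 27.
Set 4j − 27 = 1: j = 7.
C(9,7) = 36; 1^7 = 1; 1^2 = 1.
Coefficient = 36 · 1 · 1 = 36.

36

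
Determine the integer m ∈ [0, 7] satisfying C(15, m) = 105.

C(15,m) increases on 0 ≤ m ≤ 7. C(15,1) = 15 and C(15,2) = 105, so m = 2.

2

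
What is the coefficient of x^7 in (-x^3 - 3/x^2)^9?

General term: C(9,j)·(-x^3)^j·(-3/x^2)^(9-j), with x-exponent 3j − 2(9−j) = 5j − 18.
Set 5j − 18 = 7: j = 5.
C(9,5) = 126; (-1)^5 = -1; (-3)^4 = 81.
Coefficient = 126 · (-1) · 81 = -10206.

-10206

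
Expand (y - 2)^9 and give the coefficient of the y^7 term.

144

The general term is C(9,j)·(y)^j·(-2)^(9-j); the y^7 term has j = 7.
C(9,7) = 36.
Coefficient = C(9,7) · (-2)^2 = 36 · 4 = 144.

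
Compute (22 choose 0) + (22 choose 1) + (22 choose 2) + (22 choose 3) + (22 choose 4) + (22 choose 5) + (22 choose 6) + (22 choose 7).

1 + 22 + 231 + 1540 + 7315 + 26334 + 74613 + 170544 = 280600.

280600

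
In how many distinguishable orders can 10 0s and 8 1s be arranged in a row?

Choose positions for the 0s: C(18,10) = 43758.

43758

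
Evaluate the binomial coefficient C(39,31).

61523748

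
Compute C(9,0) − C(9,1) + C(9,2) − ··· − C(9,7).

-8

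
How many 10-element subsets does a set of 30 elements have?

30045015

C(30,10) = (30·29·28·27·26·25·24·23·22·21) / 10! = 109027350432000 / 3628800 = 30045015.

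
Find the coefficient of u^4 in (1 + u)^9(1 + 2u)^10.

20286

Coefficient of u^4 = Σ_{j} C(9,j)·1^j·C(10,4-j)·2^(4-j) for j from 0 to 4.
= 3360 + 8640 + 6480 + 1680 + 126 = 20286.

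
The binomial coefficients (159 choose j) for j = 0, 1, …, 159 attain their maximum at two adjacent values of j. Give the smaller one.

79

For odd n = 159, C(159,j) peaks at j = (n−1)/2 and (n+1)/2; the smaller is 79.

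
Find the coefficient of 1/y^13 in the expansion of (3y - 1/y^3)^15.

-42220035

General term: C(15,j)·(3y)^j·(-1/y^3)^(15-j), with y-exponent 1j − 3(15−j) = 4j − 45.
Set 4j − 45 = -13: j = 8.
C(15,8) = 6435; 3^8 = 6561; (-1)^7 = -1.
Coefficient = 6435 · 6561 · (-1) = -42220035.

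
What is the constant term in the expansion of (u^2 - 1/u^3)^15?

General term: C(15,j)·(u^2)^j·(-1/u^3)^(15-j), with u-exponent 2j − 3(15−j) = 5j − 45.
Set 5j − 45 = 0: j = 9.
C(15,9) = 5005; 1^9 = 1; (-1)^6 = 1.
Coefficient = 5005 · 1 · 1 = 5005.

5005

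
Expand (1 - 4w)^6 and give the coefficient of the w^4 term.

3840

The general term is C(6,j)·(1)^j·(-4w)^(6-j); the w^4 term has j = 2.
C(6,2) = 15.
Coefficient = C(6,2) · (-4)^4 = 15 · 256 = 3840.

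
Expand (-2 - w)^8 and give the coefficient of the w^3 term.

1792

The general term is C(8,j)·(-2)^j·(-w)^(8-j); the w^3 term has j = 5.
C(8,5) = 56.
Coefficient = C(8,5) · (-2)^5 · (-1)^3 = 56 · (-32) · (-1) = 1792.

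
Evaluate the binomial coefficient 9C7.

C(9,7) = C(9,2) by symmetry.
C(9,2) = (9·8) / 2! = 72 / 2 = 36.

36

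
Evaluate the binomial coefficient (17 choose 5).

C(17,5) = (17·16·15·14·13) / 5! = 742560 / 120 = 6188.

6188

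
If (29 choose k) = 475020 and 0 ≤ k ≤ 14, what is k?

C(29,k) increases on 0 ≤ k ≤ 14. C(29,5) = 118755 and C(29,6) = 475020, so k = 6.

6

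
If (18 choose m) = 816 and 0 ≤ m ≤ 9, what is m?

3

C(18,m) increases on 0 ≤ m ≤ 9. C(18,2) = 153 and C(18,3) = 816, so m = 3.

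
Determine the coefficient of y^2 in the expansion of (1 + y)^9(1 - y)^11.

-8

Coefficient of y^2 = Σ_{j} C(9,j)·1^j·C(11,2-j)·(-1)^(2-j) for j from 0 to 2.
= 55 + (-99) + 36 = -8.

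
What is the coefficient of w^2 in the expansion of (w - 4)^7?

The general term is C(7,j)·(w)^j·(-4)^(7-j); the w^2 term has j = 2.
C(7,2) = 21.
Coefficient = C(7,2) · (-4)^5 = 21 · (-1024) = -21504.

-21504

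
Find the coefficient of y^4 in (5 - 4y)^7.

The general term is C(7,j)·(5)^j·(-4y)^(7-j); the y^4 term has j = 3.
C(7,3) = 35.
Coefficient = C(7,3) · 5^3 · (-4)^4 = 35 · 125 · 256 = 1120000.

1120000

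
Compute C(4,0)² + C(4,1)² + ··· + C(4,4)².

70

Σ C(4,k)² is the coefficient of x^4 in (1+x)^4(1+x)^4 = (1+x)^8, i.e. C(8,4) = 70.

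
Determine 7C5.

21

C(7,5) = C(7,2) by symmetry.
C(7,2) = (7·6) / 2! = 42 / 2 = 21.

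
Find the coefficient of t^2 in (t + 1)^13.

78

The general term is C(13,j)·(t)^j·(1)^(13-j); the t^2 term has j = 2.
C(13,2) = 78.
Coefficient = C(13,2) = 78.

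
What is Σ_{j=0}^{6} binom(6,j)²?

924

By Vandermonde's identity, Σ C(6,j)² = C(12,6) = 924.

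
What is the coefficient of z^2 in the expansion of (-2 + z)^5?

-80

The general term is C(5,j)·(-2)^j·(z)^(5-j); the z^2 term has j = 3.
C(5,3) = 10.
Coefficient = C(5,3) · (-2)^3 = 10 · (-8) = -80.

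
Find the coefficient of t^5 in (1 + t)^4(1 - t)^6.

-12

Coefficient of t^5 = Σ_{j} C(4,j)·1^j·C(6,5-j)·(-1)^(5-j) for j from 0 to 4.
= (-6) + 60 + (-120) + 60 + (-6) = -12.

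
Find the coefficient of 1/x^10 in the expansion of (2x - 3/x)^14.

General term: C(14,j)·(2x)^j·(-3/x)^(14-j), with x-exponent 1j − 1(14−j) = 2j − 14.
Set 2j − 14 = -10: j = 2.
C(14,2) = 91; 2^2 = 4; (-3)^12 = 531441.
Coefficient = 91 · 4 · 531441 = 193444524.

193444524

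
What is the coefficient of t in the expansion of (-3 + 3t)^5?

1215

The general term is C(5,j)·(-3)^j·(3t)^(5-j); the t^1 term has j = 4.
C(5,4) = 5.
Coefficient = C(5,4) · (-3)^4 · 3^1 = 5 · 81 · 3 = 1215.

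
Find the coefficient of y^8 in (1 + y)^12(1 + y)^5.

24310

(1 + y)^12(1 + y)^5 = (1 + y)^17, so the coefficient of y^8 is C(17,8)·1^8 = 24310·1 = 24310.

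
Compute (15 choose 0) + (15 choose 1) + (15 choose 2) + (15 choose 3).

576

1 + 15 + 105 + 455 = 576.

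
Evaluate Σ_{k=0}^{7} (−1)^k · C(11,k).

The partial alternating sum Σ_{k=0}^{7} (−1)^k C(11,k) = (−1)^7 C(10,7) = -120.

-120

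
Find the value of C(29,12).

C(29,12) = (29·28·27·26·25·24·23·22·21·20·19·18) / 12! = 24858235898496000 / 479001600 = 51895935.

51895935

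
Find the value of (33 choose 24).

C(33,24) = C(33,9) by symmetry.
C(33,9) = (33·32·31·30·29·28·27·26·25) / 9! = 13995229248000 / 362880 = 38567100.

38567100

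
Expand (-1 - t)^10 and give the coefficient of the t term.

The general term is C(10,j)·(-1)^j·(-t)^(10-j); the t^1 term has j = 9.
C(10,9) = 10.
Coefficient = C(10,9) · (-1)^9 · (-1)^1 = 10 · (-1) · (-1) = 10.

10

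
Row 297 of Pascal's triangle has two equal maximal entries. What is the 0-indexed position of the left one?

For odd n = 297, C(297,r) peaks at r = (n−1)/2 and (n+1)/2; the smaller is 148.

148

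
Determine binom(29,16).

C(29,16) = C(29,13) by symmetry.
C(29,13) = (29·28·27·26·25·24·23·22·21·20·19·18·17) / 13! = 422590010274432000 / 6227020800 = 67863915.

67863915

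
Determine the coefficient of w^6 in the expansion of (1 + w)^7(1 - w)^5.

0

Coefficient of w^6 = Σ_{j} C(7,j)·1^j·C(5,6-j)·(-1)^(6-j) for j from 1 to 6.
= (-7) + 105 + (-350) + 350 + (-105) + 7 = 0.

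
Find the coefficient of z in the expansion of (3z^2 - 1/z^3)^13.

General term: C(13,j)·(3z^2)^j·(-1/z^3)^(13-j), with z-exponent 2j − 3(13−j) = 5j − 39.
Set 5j − 39 = 1: j = 8.
C(13,8) = 1287; 3^8 = 6561; (-1)^5 = -1.
Coefficient = 1287 · 6561 · (-1) = -8444007.

-8444007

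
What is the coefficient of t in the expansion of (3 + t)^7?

5103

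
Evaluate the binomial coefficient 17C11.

12376

C(17,11) = C(17,6) by symmetry.
C(17,6) = (17·16·15·14·13·12) / 6! = 8910720 / 720 = 12376.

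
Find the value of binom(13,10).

286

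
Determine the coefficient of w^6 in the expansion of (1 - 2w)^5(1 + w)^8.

Coefficient of w^6 = Σ_{j} C(5,j)·(-2)^j·C(8,6-j)·1^(6-j) for j from 0 to 5.
= 28 + (-560) + 2800 + (-4480) + 2240 + (-256) = -228.

-228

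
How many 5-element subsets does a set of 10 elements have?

252

C(10,5) = (10·9·8·7·6) / 5! = 30240 / 120 = 252.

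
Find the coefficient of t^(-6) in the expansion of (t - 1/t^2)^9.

General term: C(9,j)·(t)^j·(-1/t^2)^(9-j), with t-exponent 1j − 2(9−j) = 3j − 18.
Set 3j − 18 = -6: j = 4.
C(9,4) = 126; 1^4 = 1; (-1)^5 = -1.
Coefficient = 126 · 1 · (-1) = -126.

-126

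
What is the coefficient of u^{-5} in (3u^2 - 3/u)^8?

-52488

General term: C(8,j)·(3u^2)^j·(-3/u)^(8-j), with u-exponent 2j − 1(8−j) = 3j − 8.
Set 3j − 8 = -5: j = 1.
C(8,1) = 8; 3^1 = 3; (-3)^7 = -2187.
Coefficient = 8 · 3 · (-2187) = -52488.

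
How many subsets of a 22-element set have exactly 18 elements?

7315

Choose the 18 positions: C(22,18) = 7315.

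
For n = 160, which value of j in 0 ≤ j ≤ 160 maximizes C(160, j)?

C(160,j) is maximized at j = 160/2 = 80.

80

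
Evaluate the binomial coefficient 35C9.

C(35,9) = (35·34·33·32·31·30·29·28·27) / 9! = 25622035084800 / 362880 = 70607460.

70607460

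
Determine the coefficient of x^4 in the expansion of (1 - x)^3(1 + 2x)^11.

Coefficient of x^4 = Σ_{j} C(3,j)·(-1)^j·C(11,4-j)·2^(4-j) for j from 0 to 3.
= 5280 + (-3960) + 660 + (-22) = 1958.

1958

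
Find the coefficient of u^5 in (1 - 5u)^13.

The general term is C(13,j)·(1)^j·(-5u)^(13-j); the u^5 term has j = 8.
C(13,8) = 1287.
Coefficient = C(13,8) · (-5)^5 = 1287 · (-3125) = -4021875.

-4021875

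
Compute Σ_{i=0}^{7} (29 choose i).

1 + 29 + 406 + 3654 + 23751 + 118755 + 475020 + 1560780 = 2182396.

2182396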